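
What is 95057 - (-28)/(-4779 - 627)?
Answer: 256939057/2703 ≈ 95057.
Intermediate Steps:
95057 - (-28)/(-4779 - 627) = 95057 - (-28)/(-5406) = 95057 - (-1)*(-28)/5406 = 95057 - 1*14/2703 = 95057 - 14/2703 = 256939057/2703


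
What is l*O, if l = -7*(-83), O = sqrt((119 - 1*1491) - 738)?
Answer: 581*I*sqrt(2110) ≈ 26688.0*I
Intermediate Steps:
O = I*sqrt(2110) (O = sqrt((119 - 1491) - 738) = sqrt(-1372 - 738) = sqrt(-2110) = I*sqrt(2110) ≈ 45.935*I)
l = 581
l*O = 581*(I*sqrt(2110)) = 581*I*sqrt(2110)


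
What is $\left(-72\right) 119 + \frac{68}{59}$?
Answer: $- \frac{505444}{59} \approx -8566.8$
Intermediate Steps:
$\left(-72\right) 119 + \frac{68}{59} = -8568 + 68 \cdot \frac{1}{59} = -8568 + \frac{68}{59} = - \frac{505444}{59}$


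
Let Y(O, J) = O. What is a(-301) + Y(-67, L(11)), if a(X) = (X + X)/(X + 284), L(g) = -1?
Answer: -537/17 ≈ -31.588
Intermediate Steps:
a(X) = 2*X/(284 + X) (a(X) = (2*X)/(284 + X) = 2*X/(284 + X))
a(-301) + Y(-67, L(11)) = 2*(-301)/(284 - 301) - 67 = 2*(-301)/(-17) - 67 = 2*(-301)*(-1/17) - 67 = 602/17 - 67 = -537/17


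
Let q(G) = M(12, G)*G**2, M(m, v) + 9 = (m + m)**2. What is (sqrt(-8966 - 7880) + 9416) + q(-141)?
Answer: 11281943 + I*sqrt(16846) ≈ 1.1282e+7 + 129.79*I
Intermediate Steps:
M(m, v) = -9 + 4*m**2 (M(m, v) = -9 + (m + m)**2 = -9 + (2*m)**2 = -9 + 4*m**2)
q(G) = 567*G**2 (q(G) = (-9 + 4*12**2)*G**2 = (-9 + 4*144)*G**2 = (-9 + 576)*G**2 = 567*G**2)
(sqrt(-8966 - 7880) + 9416) + q(-141) = (sqrt(-8966 - 7880) + 9416) + 567*(-141)**2 = (sqrt(-16846) + 9416) + 567*19881 = (I*sqrt(16846) + 9416) + 11272527 = (9416 + I*sqrt(16846)) + 11272527 = 11281943 + I*sqrt(16846)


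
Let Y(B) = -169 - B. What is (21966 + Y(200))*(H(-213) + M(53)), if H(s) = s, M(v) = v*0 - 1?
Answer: -4621758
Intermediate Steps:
M(v) = -1 (M(v) = 0 - 1 = -1)
(21966 + Y(200))*(H(-213) + M(53)) = (21966 + (-169 - 1*200))*(-213 - 1) = (21966 + (-169 - 200))*(-214) = (21966 - 369)*(-214) = 21597*(-214) = -4621758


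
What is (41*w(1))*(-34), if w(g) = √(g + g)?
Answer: -1394*√2 ≈ -1971.4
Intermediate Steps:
w(g) = √2*√g (w(g) = √(2*g) = √2*√g)
(41*w(1))*(-34) = (41*(√2*√1))*(-34) = (41*(√2*1))*(-34) = (41*√2)*(-34) = -1394*√2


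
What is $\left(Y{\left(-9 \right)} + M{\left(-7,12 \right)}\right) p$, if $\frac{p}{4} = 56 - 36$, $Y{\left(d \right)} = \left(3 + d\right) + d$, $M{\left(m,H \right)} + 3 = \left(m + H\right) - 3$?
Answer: $-1280$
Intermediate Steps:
$M{\left(m,H \right)} = -6 + H + m$ ($M{\left(m,H \right)} = -3 - \left(3 - H - m\right) = -3 + \left(-3 + H + m\right) = -6 + H + m$)
$Y{\left(d \right)} = 3 + 2 d$
$p = 80$ ($p = 4 \left(56 - 36\right) = 4 \cdot 20 = 80$)
$\left(Y{\left(-9 \right)} + M{\left(-7,12 \right)}\right) p = \left(\left(3 + 2 \left(-9\right)\right) - 1\right) 80 = \left(\left(3 - 18\right) - 1\right) 80 = \left(-15 - 1\right) 80 = \left(-16\right) 80 = -1280$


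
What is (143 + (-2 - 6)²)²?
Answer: 42849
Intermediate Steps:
(143 + (-2 - 6)²)² = (143 + (-8)²)² = (143 + 64)² = 207² = 42849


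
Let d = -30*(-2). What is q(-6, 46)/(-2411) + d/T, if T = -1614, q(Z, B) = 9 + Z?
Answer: -24917/648559 ≈ -0.038419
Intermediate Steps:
d = 60
q(-6, 46)/(-2411) + d/T = (9 - 6)/(-2411) + 60/(-1614) = 3*(-1/2411) + 60*(-1/1614) = -3/2411 - 10/269 = -24917/648559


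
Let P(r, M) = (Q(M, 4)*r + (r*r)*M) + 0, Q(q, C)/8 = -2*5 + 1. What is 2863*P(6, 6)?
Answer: -618408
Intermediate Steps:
Q(q, C) = -72 (Q(q, C) = 8*(-2*5 + 1) = 8*(-10 + 1) = 8*(-9) = -72)
P(r, M) = -72*r + M*r² (P(r, M) = (-72*r + (r*r)*M) + 0 = (-72*r + r²*M) + 0 = (-72*r + M*r²) + 0 = -72*r + M*r²)
2863*P(6, 6) = 2863*(6*(-72 + 6*6)) = 2863*(6*(-72 + 36)) = 2863*(6*(-36)) = 2863*(-216) = -618408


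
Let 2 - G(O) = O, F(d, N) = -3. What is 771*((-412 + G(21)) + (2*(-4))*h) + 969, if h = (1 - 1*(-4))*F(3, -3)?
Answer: -238812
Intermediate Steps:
G(O) = 2 - O
h = -15 (h = (1 - 1*(-4))*(-3) = (1 + 4)*(-3) = 5*(-3) = -15)
771*((-412 + G(21)) + (2*(-4))*h) + 969 = 771*((-412 + (2 - 1*21)) + (2*(-4))*(-15)) + 969 = 771*((-412 + (2 - 21)) - 8*(-15)) + 969 = 771*((-412 - 19) + 120) + 969 = 771*(-431 + 120) + 969 = 771*(-311) + 969 = -239781 + 969 = -238812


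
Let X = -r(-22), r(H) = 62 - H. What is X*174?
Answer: -14616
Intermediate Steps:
X = -84 (X = -(62 - 1*(-22)) = -(62 + 22) = -1*84 = -84)
X*174 = -84*174 = -14616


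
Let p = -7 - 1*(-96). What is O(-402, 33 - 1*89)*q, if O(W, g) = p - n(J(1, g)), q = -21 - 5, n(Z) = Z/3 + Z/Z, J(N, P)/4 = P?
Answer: -12688/3 ≈ -4229.3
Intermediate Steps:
J(N, P) = 4*P
p = 89 (p = -7 + 96 = 89)
n(Z) = 1 + Z/3 (n(Z) = Z*(1/3) + 1 = Z/3 + 1 = 1 + Z/3)
q = -26
O(W, g) = 88 - 4*g/3 (O(W, g) = 89 - (1 + (4*g)/3) = 89 - (1 + 4*g/3) = 89 + (-1 - 4*g/3) = 88 - 4*g/3)
O(-402, 33 - 1*89)*q = (88 - 4*(33 - 1*89)/3)*(-26) = (88 - 4*(33 - 89)/3)*(-26) = (88 - 4/3*(-56))*(-26) = (88 + 224/3)*(-26) = (488/3)*(-26) = -12688/3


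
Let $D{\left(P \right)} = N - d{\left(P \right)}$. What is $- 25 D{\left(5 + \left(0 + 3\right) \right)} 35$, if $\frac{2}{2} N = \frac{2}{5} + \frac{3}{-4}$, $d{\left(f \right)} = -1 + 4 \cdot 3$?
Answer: $\frac{39725}{4} \approx 9931.3$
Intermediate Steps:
$d{\left(f \right)} = 11$ ($d{\left(f \right)} = -1 + 12 = 11$)
$N = - \frac{7}{20}$ ($N = \frac{2}{5} + \frac{3}{-4} = 2 \cdot \frac{1}{5} + 3 \left(- \frac{1}{4}\right) = \frac{2}{5} - \frac{3}{4} = - \frac{7}{20} \approx -0.35$)
$D{\left(P \right)} = - \frac{227}{20}$ ($D{\left(P \right)} = - \frac{7}{20} - 11 = - \frac{227}{20}$)
$- 25 D{\left(5 + \left(0 + 3\right) \right)} 35 = \left(-25\right) \left(- \frac{227}{20}\right) 35 = \frac{1135}{4} \cdot 35 = \frac{39725}{4}$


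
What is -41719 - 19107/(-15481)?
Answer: -645832732/15481 ≈ -41718.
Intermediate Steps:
-41719 - 19107/(-15481) = -41719 - 19107*(-1/15481) = -41719 + 19107/15481 = -645832732/15481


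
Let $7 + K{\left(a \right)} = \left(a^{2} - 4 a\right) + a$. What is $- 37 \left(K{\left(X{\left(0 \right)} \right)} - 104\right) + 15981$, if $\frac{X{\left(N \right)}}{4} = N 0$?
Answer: $20088$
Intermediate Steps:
$X{\left(N \right)} = 0$ ($X{\left(N \right)} = 4 N 0 = 4 \cdot 0 = 0$)
$K{\left(a \right)} = -7 + a^{2} - 3 a$ ($K{\left(a \right)} = -7 + \left(\left(a^{2} - 4 a\right) + a\right) = -7 + \left(a^{2} - 3 a\right) = -7 + a^{2} - 3 a$)
$- 37 \left(K{\left(X{\left(0 \right)} \right)} - 104\right) + 15981 = - 37 \left(\left(-7 + 0^{2} - 0\right) - 104\right) + 15981 = - 37 \left(\left(-7 + 0 + 0\right) - 104\right) + 15981 = - 37 \left(-7 - 104\right) + 15981 = \left(-37\right) \left(-111\right) + 15981 = 4107 + 15981 = 20088$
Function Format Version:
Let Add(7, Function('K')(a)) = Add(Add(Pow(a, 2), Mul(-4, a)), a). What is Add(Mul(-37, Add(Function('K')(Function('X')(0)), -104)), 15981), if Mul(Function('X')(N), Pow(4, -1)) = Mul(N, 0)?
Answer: 20088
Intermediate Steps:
Function('X')(N) = 0 (Function('X')(N) = Mul(4, Mul(N, 0)) = Mul(4, 0) = 0)
Function('K')(a) = Add(-7, Pow(a, 2), Mul(-3, a)) (Function('K')(a) = Add(-7, Add(Add(Pow(a, 2), Mul(-4, a)), a)) = Add(-7, Add(Pow(a, 2), Mul(-3, a))) = Add(-7, Pow(a, 2), Mul(-3, a)))
Add(Mul(-37, Add(Function('K')(Function('X')(0)), -104)), 15981) = Add(Mul(-37, Add(Add(-7, Pow(0, 2), Mul(-3, 0)), -104)), 15981) = Add(Mul(-37, Add(Add(-7, 0, 0), -104)), 15981) = Add(Mul(-37, Add(-7, -104)), 15981) = Add(Mul(-37, -111), 15981) = Add(4107, 15981) = 20088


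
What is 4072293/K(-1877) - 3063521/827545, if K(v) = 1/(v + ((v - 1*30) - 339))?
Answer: -13894533548217776/827545 ≈ -1.6790e+10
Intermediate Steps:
K(v) = 1/(-369 + 2*v) (K(v) = 1/(v + ((v - 30) - 339)) = 1/(v + ((-30 + v) - 339)) = 1/(v + (-369 + v)) = 1/(-369 + 2*v))
4072293/K(-1877) - 3063521/827545 = 4072293/(1/(-369 + 2*(-1877))) - 3063521/827545 = 4072293/(1/(-369 - 3754)) - 3063521*1/827545 = 4072293/(1/(-4123)) - 3063521/827545 = 4072293/(-1/4123) - 3063521/827545 = 4072293*(-4123) - 3063521/827545 = -16790064039 - 3063521/827545 = -13894533548217776/827545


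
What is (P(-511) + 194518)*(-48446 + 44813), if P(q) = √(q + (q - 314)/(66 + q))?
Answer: -706683894 - 3633*I*√4032946/89 ≈ -7.0668e+8 - 81976.0*I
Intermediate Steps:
P(q) = √(q + (-314 + q)/(66 + q))
(P(-511) + 194518)*(-48446 + 44813) = (√((-314 - 511 - 511*(66 - 511))/(66 - 511)) + 194518)*(-48446 + 44813) = (√((-314 - 511 - 511*(-445))/(-445)) + 194518)*(-3633) = (√(-(-314 - 511 + 227395)/445) + 194518)*(-3633) = (√(-1/445*226570) + 194518)*(-3633) = (√(-45314/89) + 194518)*(-3633) = (I*√4032946/89 + 194518)*(-3633) = (194518 + I*√4032946/89)*(-3633) = -706683894 - 3633*I*√4032946/89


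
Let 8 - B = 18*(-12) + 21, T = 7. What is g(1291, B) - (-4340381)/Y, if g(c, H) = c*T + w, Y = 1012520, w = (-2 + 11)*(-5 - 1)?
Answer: 9099807541/1012520 ≈ 8987.3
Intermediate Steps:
B = 203 (B = 8 - (18*(-12) + 21) = 8 - (-216 + 21) = 8 - 1*(-195) = 8 + 195 = 203)
w = -54 (w = 9*(-6) = -54)
g(c, H) = -54 + 7*c (g(c, H) = c*7 - 54 = 7*c - 54 = -54 + 7*c)
g(1291, B) - (-4340381)/Y = (-54 + 7*1291) - (-4340381)/1012520 = (-54 + 9037) - (-4340381)/1012520 = 8983 - 1*(-4340381/1012520) = 8983 + 4340381/1012520 = 9099807541/1012520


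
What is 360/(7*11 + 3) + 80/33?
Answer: 457/66 ≈ 6.9242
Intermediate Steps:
360/(7*11 + 3) + 80/33 = 360/(77 + 3) + 80*(1/33) = 360/80 + 80/33 = 360*(1/80) + 80/33 = 9/2 + 80/33 = 457/66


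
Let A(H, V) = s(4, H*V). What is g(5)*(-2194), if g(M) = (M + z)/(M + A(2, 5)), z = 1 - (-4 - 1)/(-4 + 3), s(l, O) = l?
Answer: -2194/9 ≈ -243.78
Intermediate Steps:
A(H, V) = 4
z = -4 (z = 1 - (-5)/(-1) = 1 - (-5)*(-1) = 1 - 1*5 = 1 - 5 = -4)
g(M) = (-4 + M)/(4 + M) (g(M) = (M - 4)/(M + 4) = (-4 + M)/(4 + M))
g(5)*(-2194) = ((-4 + 5)/(4 + 5))*(-2194) = (1/9)*(-2194) = -2194/9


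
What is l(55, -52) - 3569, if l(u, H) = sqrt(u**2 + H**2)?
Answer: -3569 + sqrt(5729) ≈ -3493.3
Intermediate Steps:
l(u, H) = sqrt(H**2 + u**2)
l(55, -52) - 3569 = sqrt((-52)**2 + 55**2) - 3569 = sqrt(2704 + 3025) - 3569 = sqrt(5729) - 3569 = -3569 + sqrt(5729)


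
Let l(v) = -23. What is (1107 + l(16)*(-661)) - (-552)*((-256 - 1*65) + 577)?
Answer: 157622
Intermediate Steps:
(1107 + l(16)*(-661)) - (-552)*((-256 - 1*65) + 577) = (1107 - 23*(-661)) - (-552)*((-256 - 1*65) + 577) = (1107 + 15203) - (-552)*((-256 - 65) + 577) = 16310 - (-552)*(-321 + 577) = 16310 - (-552)*256 = 16310 - 1*(-141312) = 16310 + 141312 = 157622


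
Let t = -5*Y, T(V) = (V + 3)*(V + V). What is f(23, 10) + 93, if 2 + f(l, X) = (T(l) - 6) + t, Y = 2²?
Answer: 1261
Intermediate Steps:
Y = 4
T(V) = 2*V*(3 + V) (T(V) = (3 + V)*(2*V) = 2*V*(3 + V))
t = -20 (t = -5*4 = -20)
f(l, X) = -28 + 2*l*(3 + l) (f(l, X) = -2 + ((2*l*(3 + l) - 6) - 20) = -2 + ((-6 + 2*l*(3 + l)) - 20) = -2 + (-26 + 2*l*(3 + l)) = -28 + 2*l*(3 + l))
f(23, 10) + 93 = (-28 + 2*23*(3 + 23)) + 93 = (-28 + 2*23*26) + 93 = (-28 + 1196) + 93 = 1168 + 93 = 1261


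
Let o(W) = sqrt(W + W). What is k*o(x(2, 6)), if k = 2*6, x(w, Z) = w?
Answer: 24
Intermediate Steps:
o(W) = sqrt(2)*sqrt(W) (o(W) = sqrt(2*W) = sqrt(2)*sqrt(W))
k = 12
k*o(x(2, 6)) = 12*(sqrt(2)*sqrt(2)) = 12*2 = 24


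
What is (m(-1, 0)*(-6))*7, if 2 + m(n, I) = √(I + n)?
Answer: 84 - 42*I ≈ 84.0 - 42.0*I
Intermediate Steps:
m(n, I) = -2 + √(I + n)
(m(-1, 0)*(-6))*7 = ((-2 + √(0 - 1))*(-6))*7 = ((-2 + √(-1))*(-6))*7 = ((-2 + I)*(-6))*7 = (12 - 6*I)*7 = 84 - 42*I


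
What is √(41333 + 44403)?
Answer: 2*√21434 ≈ 292.81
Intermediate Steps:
√(41333 + 44403) = √85736 = 2*√21434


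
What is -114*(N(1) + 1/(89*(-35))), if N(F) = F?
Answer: -354996/3115 ≈ -113.96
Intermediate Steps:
-114*(N(1) + 1/(89*(-35))) = -114*(1 + 1/(89*(-35))) = -114*(1 + (1/89)*(-1/35)) = -114*(1 - 1/3115) = -114*3114/3115 = -354996/3115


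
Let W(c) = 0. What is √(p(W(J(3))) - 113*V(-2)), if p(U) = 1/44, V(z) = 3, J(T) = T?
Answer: I*√164065/22 ≈ 18.411*I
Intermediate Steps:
p(U) = 1/44
√(p(W(J(3))) - 113*V(-2)) = √(1/44 - 113*3) = √(1/44 - 339) = √(-14915/44) = I*√164065/22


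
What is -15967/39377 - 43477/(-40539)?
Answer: 1064707616/1596304203 ≈ 0.66698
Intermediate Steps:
-15967/39377 - 43477/(-40539) = -15967*1/39377 - 43477*(-1/40539) = -15967/39377 + 43477/40539 = 1064707616/1596304203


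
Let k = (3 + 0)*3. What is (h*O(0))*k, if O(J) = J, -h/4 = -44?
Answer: 0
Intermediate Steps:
h = 176 (h = -4*(-44) = 176)
k = 9 (k = 3*3 = 9)
(h*O(0))*k = (176*0)*9 = 0*9 = 0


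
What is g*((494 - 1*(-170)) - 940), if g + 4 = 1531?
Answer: -421452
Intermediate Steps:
g = 1527 (g = -4 + 1531 = 1527)
g*((494 - 1*(-170)) - 940) = 1527*((494 - 1*(-170)) - 940) = 1527*((494 + 170) - 940) = 1527*(664 - 940) = 1527*(-276) = -421452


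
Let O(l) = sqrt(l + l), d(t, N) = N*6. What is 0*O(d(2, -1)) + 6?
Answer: 6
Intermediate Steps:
d(t, N) = 6*N
O(l) = sqrt(2)*sqrt(l) (O(l) = sqrt(2*l) = sqrt(2)*sqrt(l))
0*O(d(2, -1)) + 6 = 0*(sqrt(2)*sqrt(6*(-1))) + 6 = 0*(sqrt(2)*sqrt(-6)) + 6 = 0*(sqrt(2)*(I*sqrt(6))) + 6 = 0*(2*I*sqrt(3)) + 6 = 0 + 6 = 6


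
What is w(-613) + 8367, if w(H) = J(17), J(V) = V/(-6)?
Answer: 50185/6 ≈ 8364.2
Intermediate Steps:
J(V) = -V/6 (J(V) = V*(-⅙) = -V/6)
w(H) = -17/6 (w(H) = -⅙*17 = -17/6)
w(-613) + 8367 = -17/6 + 8367 = 50185/6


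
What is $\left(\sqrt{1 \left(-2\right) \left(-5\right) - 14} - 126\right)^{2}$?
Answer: $15872 - 504 i \approx 15872.0 - 504.0 i$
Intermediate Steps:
$\left(\sqrt{1 \left(-2\right) \left(-5\right) - 14} - 126\right)^{2} = \left(\sqrt{\left(-2\right) \left(-5\right) - 14} - 126\right)^{2} = \left(\sqrt{10 - 14} - 126\right)^{2} = \left(\sqrt{-4} - 126\right)^{2} = \left(2 i - 126\right)^{2} = \left(-126 + 2 i\right)^{2}$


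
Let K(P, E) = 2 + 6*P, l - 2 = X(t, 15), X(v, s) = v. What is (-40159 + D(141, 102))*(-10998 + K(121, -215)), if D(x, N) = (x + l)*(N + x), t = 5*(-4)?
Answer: 105472900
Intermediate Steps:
t = -20
l = -18 (l = 2 - 20 = -18)
D(x, N) = (-18 + x)*(N + x) (D(x, N) = (x - 18)*(N + x) = (-18 + x)*(N + x))
(-40159 + D(141, 102))*(-10998 + K(121, -215)) = (-40159 + (141² - 18*102 - 18*141 + 102*141))*(-10998 + (2 + 6*121)) = (-40159 + (19881 - 1836 - 2538 + 14382))*(-10998 + (2 + 726)) = (-40159 + 29889)*(-10998 + 728) = -10270*(-10270) = 105472900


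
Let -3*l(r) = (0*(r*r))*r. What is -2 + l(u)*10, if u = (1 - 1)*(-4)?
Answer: -2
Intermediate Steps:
u = 0 (u = 0*(-4) = 0)
l(r) = 0 (l(r) = -0*(r*r)*r/3 = -0*r²*r/3 = -0*r = -⅓*0 = 0)
-2 + l(u)*10 = -2 + 0*10 = -2 + 0 = -2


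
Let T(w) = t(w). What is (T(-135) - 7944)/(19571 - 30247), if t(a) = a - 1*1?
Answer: 2020/2669 ≈ 0.75684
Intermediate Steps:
t(a) = -1 + a (t(a) = a - 1 = -1 + a)
T(w) = -1 + w
(T(-135) - 7944)/(19571 - 30247) = ((-1 - 135) - 7944)/(19571 - 30247) = (-136 - 7944)/(-10676) = -8080*(-1/10676) = 2020/2669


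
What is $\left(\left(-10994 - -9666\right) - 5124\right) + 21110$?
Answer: $14658$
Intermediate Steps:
$\left(\left(-10994 - -9666\right) - 5124\right) + 21110 = \left(\left(-10994 + 9666\right) - 5124\right) + 21110 = \left(-1328 - 5124\right) + 21110 = -6452 + 21110 = 14658$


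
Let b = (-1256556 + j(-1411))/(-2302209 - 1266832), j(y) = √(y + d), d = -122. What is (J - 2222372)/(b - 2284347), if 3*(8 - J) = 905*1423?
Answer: 3674173324522324079237579/3165248387359858483861894 - 4055912747741*I*√1533/28487235486238726354757046 ≈ 1.1608 - 5.5745e-12*I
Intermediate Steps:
j(y) = √(-122 + y) (j(y) = √(y - 122) = √(-122 + y))
J = -1287791/3 (J = 8 - 905*1423/3 = 8 - ⅓*1287815 = 8 - 1287815/3 = -1287791/3 ≈ -4.2926e+5)
b = 179508/509863 - I*√1533/3569041 (b = (-1256556 + √(-122 - 1411))/(-2302209 - 1266832) = (-1256556 + √(-1533))/(-3569041) = (-1256556 + I*√1533)*(-1/3569041) = 179508/509863 - I*√1533/3569041 ≈ 0.35207 - 1.097e-5*I)
(J - 2222372)/(b - 2284347) = (-1287791/3 - 2222372)/((179508/509863 - I*√1533/3569041) - 2284347) = -7954907/(3*(-1164703834953/509863 - I*√1533/3569041))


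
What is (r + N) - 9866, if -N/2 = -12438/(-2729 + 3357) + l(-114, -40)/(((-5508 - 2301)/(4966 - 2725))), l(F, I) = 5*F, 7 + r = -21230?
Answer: -675179164/21509 ≈ -31391.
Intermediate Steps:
r = -21237 (r = -7 - 21230 = -21237)
N = -6184737/21509 (N = -2*(-12438/(-2729 + 3357) + (5*(-114))/(((-5508 - 2301)/(4966 - 2725)))) = -2*(-12438/628 - 570/((-7809/2241))) = -2*(-12438*1/628 - 570/((-7809*1/2241))) = -2*(-6219/314 - 570/(-2603/747)) = -2*(-6219/314 - 570*(-747/2603)) = -2*(-6219/314 + 22410/137) = -2*6184737/43018 = -6184737/21509 ≈ -287.54)
(r + N) - 9866 = (-21237 - 6184737/21509) - 9866 = -462971370/21509 - 9866 = -675179164/21509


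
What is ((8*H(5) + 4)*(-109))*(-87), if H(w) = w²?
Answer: 1934532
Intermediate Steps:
((8*H(5) + 4)*(-109))*(-87) = ((8*5² + 4)*(-109))*(-87) = ((8*25 + 4)*(-109))*(-87) = ((200 + 4)*(-109))*(-87) = (204*(-109))*(-87) = -22236*(-87) = 1934532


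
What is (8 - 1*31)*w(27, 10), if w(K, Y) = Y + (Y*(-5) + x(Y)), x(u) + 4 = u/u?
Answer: 989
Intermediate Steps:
x(u) = -3 (x(u) = -4 + u/u = -4 + 1 = -3)
w(K, Y) = -3 - 4*Y (w(K, Y) = Y + (Y*(-5) - 3) = Y + (-5*Y - 3) = Y + (-3 - 5*Y) = -3 - 4*Y)
(8 - 1*31)*w(27, 10) = (8 - 1*31)*(-3 - 4*10) = (8 - 31)*(-3 - 40) = -23*(-43) = 989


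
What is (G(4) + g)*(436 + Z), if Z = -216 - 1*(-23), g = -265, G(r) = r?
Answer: -63423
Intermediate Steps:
Z = -193 (Z = -216 + 23 = -193)
(G(4) + g)*(436 + Z) = (4 - 265)*(436 - 193) = -261*243 = -63423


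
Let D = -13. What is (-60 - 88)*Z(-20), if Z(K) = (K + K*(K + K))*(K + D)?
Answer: 3809520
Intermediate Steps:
Z(K) = (-13 + K)*(K + 2*K²) (Z(K) = (K + K*(K + K))*(K - 13) = (K + K*(2*K))*(-13 + K) = (K + 2*K²)*(-13 + K) = (-13 + K)*(K + 2*K²))
(-60 - 88)*Z(-20) = (-60 - 88)*(-20*(-13 - 25*(-20) + 2*(-20)²)) = -(-2960)*(-13 + 500 + 2*400) = -(-2960)*(-13 + 500 + 800) = -(-2960)*1287 = -148*(-25740) = 3809520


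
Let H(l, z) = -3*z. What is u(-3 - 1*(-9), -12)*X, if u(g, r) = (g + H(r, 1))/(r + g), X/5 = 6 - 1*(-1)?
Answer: -35/2 ≈ -17.500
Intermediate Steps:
X = 35 (X = 5*(6 - 1*(-1)) = 5*(6 + 1) = 5*7 = 35)
u(g, r) = (-3 + g)/(g + r) (u(g, r) = (g - 3*1)/(r + g) = (g - 3)/(g + r) = (-3 + g)/(g + r))
u(-3 - 1*(-9), -12)*X = ((-3 + (-3 - 1*(-9)))/((-3 - 1*(-9)) - 12))*35 = ((-3 + (-3 + 9))/((-3 + 9) - 12))*35 = ((-3 + 6)/(6 - 12))*35 = (3/(-6))*35 = -1/6*3*35 = -1/2*35 = -35/2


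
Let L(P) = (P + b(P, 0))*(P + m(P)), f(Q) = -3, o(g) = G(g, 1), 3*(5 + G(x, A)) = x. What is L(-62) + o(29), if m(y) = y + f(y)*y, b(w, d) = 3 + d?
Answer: -10960/3 ≈ -3653.3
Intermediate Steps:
G(x, A) = -5 + x/3
o(g) = -5 + g/3
m(y) = -2*y (m(y) = y - 3*y = -2*y)
L(P) = -P*(3 + P) (L(P) = (P + (3 + 0))*(P - 2*P) = (P + 3)*(-P) = (3 + P)*(-P) = -P*(3 + P))
L(-62) + o(29) = -62*(-3 - 1*(-62)) + (-5 + (⅓)*29) = -62*(-3 + 62) + (-5 + 29/3) = -62*59 + 14/3 = -3658 + 14/3 = -10960/3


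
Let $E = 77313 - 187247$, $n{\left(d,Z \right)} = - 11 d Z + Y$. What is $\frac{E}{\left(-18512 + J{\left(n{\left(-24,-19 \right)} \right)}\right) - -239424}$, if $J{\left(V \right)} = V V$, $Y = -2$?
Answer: $- \frac{54967}{12700618} \approx -0.0043279$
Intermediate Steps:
$n{\left(d,Z \right)} = -2 - 11 Z d$ ($n{\left(d,Z \right)} = - 11 d Z - 2 = - 11 Z d - 2 = -2 - 11 Z d$)
$E = -109934$ ($E = 77313 - 187247 = -109934$)
$J{\left(V \right)} = V^{2}$
$\frac{E}{\left(-18512 + J{\left(n{\left(-24,-19 \right)} \right)}\right) - -239424} = - \frac{109934}{\left(-18512 + \left(-2 - \left(-209\right) \left(-24\right)\right)^{2}\right) - -239424} = - \frac{109934}{\left(-18512 + \left(-2 - 5016\right)^{2}\right) + 239424} = - \frac{109934}{\left(-18512 + \left(-5018\right)^{2}\right) + 239424} = - \frac{109934}{\left(-18512 + 25180324\right) + 239424} = - \frac{109934}{25161812 + 239424} = - \frac{109934}{25401236} = \left(-109934\right) \frac{1}{25401236} = - \frac{54967}{12700618}$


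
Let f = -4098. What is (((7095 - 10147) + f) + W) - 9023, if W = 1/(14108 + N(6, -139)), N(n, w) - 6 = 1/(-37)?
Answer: -8445815504/522217 ≈ -16173.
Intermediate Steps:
N(n, w) = 221/37 (N(n, w) = 6 + 1/(-37) = 6 - 1/37 = 221/37)
W = 37/522217 (W = 1/(14108 + 221/37) = 1/(522217/37) = 37/522217 ≈ 7.0852e-5)
(((7095 - 10147) + f) + W) - 9023 = (((7095 - 10147) - 4098) + 37/522217) - 9023 = ((-3052 - 4098) + 37/522217) - 9023 = (-7150 + 37/522217) - 9023 = -3733851513/522217 - 9023 = -8445815504/522217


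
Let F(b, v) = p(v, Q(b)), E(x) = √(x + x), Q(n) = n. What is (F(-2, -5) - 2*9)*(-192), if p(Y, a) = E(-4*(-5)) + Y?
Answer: 4416 - 384*√10 ≈ 3201.7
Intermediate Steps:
E(x) = √2*√x (E(x) = √(2*x) = √2*√x)
p(Y, a) = Y + 2*√10 (p(Y, a) = √2*√(-4*(-5)) + Y = √2*√20 + Y = √2*(2*√5) + Y = 2*√10 + Y = Y + 2*√10)
F(b, v) = v + 2*√10
(F(-2, -5) - 2*9)*(-192) = ((-5 + 2*√10) - 2*9)*(-192) = ((-5 + 2*√10) - 18)*(-192) = (-23 + 2*√10)*(-192) = 4416 - 384*√10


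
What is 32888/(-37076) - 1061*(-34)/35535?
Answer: 1834832/14320605 ≈ 0.12813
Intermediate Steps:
32888/(-37076) - 1061*(-34)/35535 = 32888*(-1/37076) + 36074*(1/35535) = -8222/9269 + 36074/35535 = 1834832/14320605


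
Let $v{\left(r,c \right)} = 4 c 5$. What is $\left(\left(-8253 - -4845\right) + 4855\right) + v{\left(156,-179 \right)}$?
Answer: $-2133$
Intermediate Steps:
$v{\left(r,c \right)} = 20 c$
$\left(\left(-8253 - -4845\right) + 4855\right) + v{\left(156,-179 \right)} = \left(\left(-8253 - -4845\right) + 4855\right) + 20 \left(-179\right) = \left(\left(-8253 + 4845\right) + 4855\right) - 3580 = \left(-3408 + 4855\right) - 3580 = 1447 - 3580 = -2133$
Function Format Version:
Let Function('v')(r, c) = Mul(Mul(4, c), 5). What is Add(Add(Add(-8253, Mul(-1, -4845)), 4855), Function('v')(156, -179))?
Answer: -2133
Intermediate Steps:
Function('v')(r, c) = Mul(20, c)
Add(Add(Add(-8253, Mul(-1, -4845)), 4855), Function('v')(156, -179)) = Add(Add(Add(-8253, Mul(-1, -4845)), 4855), Mul(20, -179)) = Add(Add(Add(-8253, 4845), 4855), -3580) = Add(Add(-3408, 4855), -3580) = Add(1447, -3580) = -2133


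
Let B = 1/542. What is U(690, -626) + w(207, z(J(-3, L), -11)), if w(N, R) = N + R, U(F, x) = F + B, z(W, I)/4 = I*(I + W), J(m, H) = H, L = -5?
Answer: 867743/542 ≈ 1601.0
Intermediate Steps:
B = 1/542 ≈ 0.0018450
z(W, I) = 4*I*(I + W) (z(W, I) = 4*(I*(I + W)) = 4*I*(I + W))
U(F, x) = 1/542 + F (U(F, x) = F + 1/542 = 1/542 + F)
U(690, -626) + w(207, z(J(-3, L), -11)) = (1/542 + 690) + (207 + 4*(-11)*(-11 - 5)) = 373981/542 + (207 + 4*(-11)*(-16)) = 373981/542 + (207 + 704) = 373981/542 + 911 = 867743/542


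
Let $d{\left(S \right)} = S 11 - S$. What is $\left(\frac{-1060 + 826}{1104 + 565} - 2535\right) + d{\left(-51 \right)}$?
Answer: $- \frac{5082339}{1669} \approx -3045.1$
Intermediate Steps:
$d{\left(S \right)} = 10 S$ ($d{\left(S \right)} = 11 S - S = 10 S$)
$\left(\frac{-1060 + 826}{1104 + 565} - 2535\right) + d{\left(-51 \right)} = \left(\frac{-1060 + 826}{1104 + 565} - 2535\right) + 10 \left(-51\right) = \left(- \frac{234}{1669} - 2535\right) - 510 = - \frac{4231149}{1669} - 510 = - \frac{5082339}{1669}$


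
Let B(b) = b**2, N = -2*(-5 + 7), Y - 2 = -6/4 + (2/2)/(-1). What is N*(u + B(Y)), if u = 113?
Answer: -453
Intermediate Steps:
Y = -1/2 (Y = 2 + (-6/4 + (2/2)/(-1)) = 2 + (-6*1/4 + (2*(1/2))*(-1)) = 2 + (-3/2 + 1*(-1)) = 2 + (-3/2 - 1) = 2 - 5/2 = -1/2 ≈ -0.50000)
N = -4 (N = -2*2 = -4)
N*(u + B(Y)) = -4*(113 + (-1/2)**2) = -4*(113 + 1/4) = -4*453/4 = -453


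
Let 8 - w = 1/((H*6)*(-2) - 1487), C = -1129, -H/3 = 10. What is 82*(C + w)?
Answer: -103596012/1127 ≈ -91922.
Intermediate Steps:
H = -30 (H = -3*10 = -30)
w = 9017/1127 (w = 8 - 1/(-30*6*(-2) - 1487) = 8 - 1/(-180*(-2) - 1487) = 8 - 1/(360 - 1487) = 8 - 1/(-1127) = 8 - 1*(-1/1127) = 8 + 1/1127 = 9017/1127 ≈ 8.0009)
82*(C + w) = 82*(-1129 + 9017/1127) = 82*(-1263366/1127) = -103596012/1127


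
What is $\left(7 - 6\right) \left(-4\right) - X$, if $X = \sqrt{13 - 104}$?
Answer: $-4 - i \sqrt{91} \approx -4.0 - 9.5394 i$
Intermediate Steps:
$X = i \sqrt{91}$ ($X = \sqrt{-91} = i \sqrt{91} \approx 9.5394 i$)
$\left(7 - 6\right) \left(-4\right) - X = \left(7 - 6\right) \left(-4\right) - i \sqrt{91} = 1 \left(-4\right) - i \sqrt{91} = -4 - i \sqrt{91}$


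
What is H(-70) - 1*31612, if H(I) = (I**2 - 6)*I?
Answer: -374192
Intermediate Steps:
H(I) = I*(-6 + I**2) (H(I) = (-6 + I**2)*I = I*(-6 + I**2))
H(-70) - 1*31612 = -70*(-6 + (-70)**2) - 1*31612 = -70*(-6 + 4900) - 31612 = -70*4894 - 31612 = -342580 - 31612 = -374192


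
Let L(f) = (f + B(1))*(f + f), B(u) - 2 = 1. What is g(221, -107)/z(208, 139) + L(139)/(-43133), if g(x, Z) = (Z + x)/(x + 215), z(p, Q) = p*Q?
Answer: -248807505835/271859362528 ≈ -0.91521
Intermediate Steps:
B(u) = 3 (B(u) = 2 + 1 = 3)
z(p, Q) = Q*p
L(f) = 2*f*(3 + f) (L(f) = (f + 3)*(f + f) = (3 + f)*(2*f) = 2*f*(3 + f))
g(x, Z) = (Z + x)/(215 + x)
g(221, -107)/z(208, 139) + L(139)/(-43133) = ((-107 + 221)/(215 + 221))/((139*208)) + (2*139*(3 + 139))/(-43133) = (114/436)/28912 + (2*139*142)*(-1/43133) = ((1/436)*114)*(1/28912) + 39476*(-1/43133) = (57/218)*(1/28912) - 39476/43133 = 57/6302816 - 39476/43133 = -248807505835/271859362528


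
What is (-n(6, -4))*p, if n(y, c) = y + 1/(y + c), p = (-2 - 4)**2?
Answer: -234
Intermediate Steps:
p = 36 (p = (-6)**2 = 36)
n(y, c) = y + 1/(c + y)
(-n(6, -4))*p = -(1 + 6**2 - 4*6)/(-4 + 6)*36 = -(1 + 36 - 24)/2*36 = -13/2*36 = -234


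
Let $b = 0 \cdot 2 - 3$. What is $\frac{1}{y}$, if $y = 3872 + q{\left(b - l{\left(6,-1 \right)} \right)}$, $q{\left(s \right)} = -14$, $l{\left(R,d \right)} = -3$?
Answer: $\frac{1}{3858} \approx 0.0002592$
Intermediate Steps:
$b = -3$ ($b = 0 - 3 = -3$)
$y = 3858$ ($y = 3872 - 14 = 3858$)
$\frac{1}{y} = \frac{1}{3858}$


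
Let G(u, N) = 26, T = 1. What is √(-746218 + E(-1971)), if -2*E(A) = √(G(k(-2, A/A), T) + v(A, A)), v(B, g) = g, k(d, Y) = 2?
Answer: √(-2984872 - 2*I*√1945)/2 ≈ 0.012763 - 863.84*I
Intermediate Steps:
E(A) = -√(26 + A)/2
√(-746218 + E(-1971)) = √(-746218 - √(26 - 1971)/2) = √(-746218 - I*√1945/2)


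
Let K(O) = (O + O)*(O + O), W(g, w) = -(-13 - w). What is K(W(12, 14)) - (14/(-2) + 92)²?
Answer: -4309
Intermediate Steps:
W(g, w) = 13 + w
K(O) = 4*O² (K(O) = (2*O)*(2*O) = 4*O²)
K(W(12, 14)) - (14/(-2) + 92)² = 4*(13 + 14)² - (14/(-2) + 92)² = 4*27² - (14*(-½) + 92)² = 4*729 - (-7 + 92)² = 2916 - 1*85² = 2916 - 1*7225 = 2916 - 7225 = -4309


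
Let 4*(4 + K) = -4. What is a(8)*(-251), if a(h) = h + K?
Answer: -753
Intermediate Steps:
K = -5 (K = -4 + (¼)*(-4) = -4 - 1 = -5)
a(h) = -5 + h (a(h) = h - 5 = -5 + h)
a(8)*(-251) = (-5 + 8)*(-251) = 3*(-251) = -753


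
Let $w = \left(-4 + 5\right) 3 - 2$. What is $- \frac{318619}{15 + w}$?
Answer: $- \frac{318619}{16} \approx -19914.0$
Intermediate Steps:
$w = 1$ ($w = 1 \cdot 3 - 2 = 3 - 2 = 1$)
$- \frac{318619}{15 + w} = - \frac{318619}{15 + 1} = - \frac{318619}{16}$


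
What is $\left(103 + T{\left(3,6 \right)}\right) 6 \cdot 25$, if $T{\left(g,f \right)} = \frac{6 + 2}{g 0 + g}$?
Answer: $15850$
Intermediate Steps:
$T{\left(g,f \right)} = \frac{8}{g}$ ($T{\left(g,f \right)} = \frac{8}{0 + g} = \frac{8}{g}$)
$\left(103 + T{\left(3,6 \right)}\right) 6 \cdot 25 = \left(103 + \frac{8}{3}\right) 6 \cdot 25 = \left(103 + 8 \cdot \frac{1}{3}\right) 150 = \left(103 + \frac{8}{3}\right) 150 = \frac{317}{3} \cdot 150 = 15850$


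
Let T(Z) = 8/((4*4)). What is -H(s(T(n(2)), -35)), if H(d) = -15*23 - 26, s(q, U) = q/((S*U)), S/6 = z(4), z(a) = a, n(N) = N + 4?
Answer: 371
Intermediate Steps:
n(N) = 4 + N
S = 24 (S = 6*4 = 24)
T(Z) = ½ (T(Z) = 8/16 = 8*(1/16) = ½)
s(q, U) = q/(24*U) (s(q, U) = q/((24*U)) = q*(1/(24*U)) = q/(24*U))
H(d) = -371 (H(d) = -345 - 26 = -371)
-H(s(T(n(2)), -35)) = -1*(-371) = 371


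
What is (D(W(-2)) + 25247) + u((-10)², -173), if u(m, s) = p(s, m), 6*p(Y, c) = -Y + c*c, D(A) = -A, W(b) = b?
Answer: 53889/2 ≈ 26945.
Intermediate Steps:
p(Y, c) = -Y/6 + c²/6 (p(Y, c) = (-Y + c*c)/6 = (-Y + c²)/6 = (c² - Y)/6 = -Y/6 + c²/6)
u(m, s) = -s/6 + m²/6
(D(W(-2)) + 25247) + u((-10)², -173) = (-1*(-2) + 25247) + (-⅙*(-173) + ((-10)²)²/6) = (2 + 25247) + (173/6 + (⅙)*100²) = 25249 + (173/6 + (⅙)*10000) = 25249 + (173/6 + 5000/3) = 25249 + 3391/2 = 53889/2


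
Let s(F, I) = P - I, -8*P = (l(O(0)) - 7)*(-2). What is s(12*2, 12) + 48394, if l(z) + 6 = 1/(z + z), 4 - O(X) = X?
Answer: 1548121/32 ≈ 48379.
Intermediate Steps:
O(X) = 4 - X
l(z) = -6 + 1/(2*z) (l(z) = -6 + 1/(z + z) = -6 + 1/(2*z))
P = -103/32 (P = -((-6 + 1/(2*(4 - 1*0))) - 7)*(-2)/8 = -((-6 + 1/(2*(4 + 0))) - 7)*(-2)/8 = -((-6 + (1/2)/4) - 7)*(-2)/8 = -((-6 + (1/2)*(1/4)) - 7)*(-2)/8 = -((-6 + 1/8) - 7)*(-2)/8 = -(-47/8 - 7)*(-2)/8 = -(-103)*(-2)/64 = -1/8*103/4 = -103/32 ≈ -3.2188)
s(F, I) = -103/32 - I
s(12*2, 12) + 48394 = (-103/32 - 1*12) + 48394 = (-103/32 - 12) + 48394 = -487/32 + 48394 = 1548121/32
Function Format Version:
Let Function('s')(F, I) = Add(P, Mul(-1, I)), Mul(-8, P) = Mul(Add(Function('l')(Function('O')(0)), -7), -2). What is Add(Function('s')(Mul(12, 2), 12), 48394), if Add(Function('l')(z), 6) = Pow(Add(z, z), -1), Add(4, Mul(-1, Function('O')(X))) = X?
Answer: Rational(1548121, 32) ≈ 48379.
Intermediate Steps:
Function('O')(X) = Add(4, Mul(-1, X))
Function('l')(z) = Add(-6, Mul(Rational(1, 2), Pow(z, -1))) (Function('l')(z) = Add(-6, Pow(Add(z, z), -1)) = Add(-6, Pow(Mul(2, z), -1)) = Add(-6, Mul(Rational(1, 2), Pow(z, -1))))
P = Rational(-103, 32) (P = Mul(Rational(-1, 8), Mul(Add(Add(-6, Mul(Rational(1, 2), Pow(Add(4, Mul(-1, 0)), -1))), -7), -2)) = Mul(Rational(-1, 8), Mul(Add(Add(-6, Mul(Rational(1, 2), Pow(Add(4, 0), -1))), -7), -2)) = Mul(Rational(-1, 8), Mul(Add(Add(-6, Mul(Rational(1, 2), Pow(4, -1))), -7), -2)) = Mul(Rational(-1, 8), Mul(Add(Add(-6, Mul(Rational(1, 2), Rational(1, 4))), -7), -2)) = Mul(Rational(-1, 8), Mul(Add(Add(-6, Rational(1, 8)), -7), -2)) = Mul(Rational(-1, 8), Mul(Add(Rational(-47, 8), -7), -2)) = Mul(Rational(-1, 8), Mul(Rational(-103, 8), -2)) = Mul(Rational(-1, 8), Rational(103, 4)) = Rational(-103, 32) ≈ -3.2188)
Function('s')(F, I) = Add(Rational(-103, 32), Mul(-1, I))
Add(Function('s')(Mul(12, 2), 12), 48394) = Add(Add(Rational(-103, 32), Mul(-1, 12)), 48394) = Add(Add(Rational(-103, 32), -12), 48394) = Add(Rational(-487, 32), 48394) = Rational(1548121, 32)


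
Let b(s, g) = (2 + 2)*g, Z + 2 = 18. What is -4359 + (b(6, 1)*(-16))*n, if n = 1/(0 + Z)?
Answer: -4363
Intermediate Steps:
Z = 16 (Z = -2 + 18 = 16)
n = 1/16 (n = 1/(0 + 16) = 1/16 ≈ 0.062500)
b(s, g) = 4*g
-4359 + (b(6, 1)*(-16))*n = -4359 + ((4*1)*(-16))*(1/16) = -4359 + (4*(-16))*(1/16) = -4359 - 64*1/16 = -4359 - 4 = -4363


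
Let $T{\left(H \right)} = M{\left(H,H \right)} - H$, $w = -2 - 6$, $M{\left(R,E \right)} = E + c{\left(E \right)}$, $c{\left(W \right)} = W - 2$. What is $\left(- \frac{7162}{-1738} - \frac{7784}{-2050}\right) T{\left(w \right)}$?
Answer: $- \frac{14105346}{178145} \approx -79.179$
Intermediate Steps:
$c{\left(W \right)} = -2 + W$
$M{\left(R,E \right)} = -2 + 2 E$ ($M{\left(R,E \right)} = E + \left(-2 + E\right) = -2 + 2 E$)
$w = -8$ ($w = -2 - 6 = -8$)
$T{\left(H \right)} = -2 + H$ ($T{\left(H \right)} = \left(-2 + 2 H\right) - H = -2 + H$)
$\left(- \frac{7162}{-1738} - \frac{7784}{-2050}\right) T{\left(w \right)} = \left(- \frac{7162}{-1738} - \frac{7784}{-2050}\right) \left(-2 - 8\right) = \left(\left(-7162\right) \left(- \frac{1}{1738}\right) - - \frac{3892}{1025}\right) \left(-10\right) = \left(\frac{3581}{869} + \frac{3892}{1025}\right) \left(-10\right) = \frac{7052673}{890725} \left(-10\right) = - \frac{14105346}{178145}$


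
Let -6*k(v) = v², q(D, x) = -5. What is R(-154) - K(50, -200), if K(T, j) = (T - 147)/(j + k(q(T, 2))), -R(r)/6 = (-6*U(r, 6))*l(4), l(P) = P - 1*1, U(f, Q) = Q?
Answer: 793218/1225 ≈ 647.52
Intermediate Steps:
l(P) = -1 + P (l(P) = P - 1 = -1 + P)
R(r) = 648 (R(r) = -6*(-6*6)*(-1 + 4) = -(-216)*3 = -6*(-108) = 648)
k(v) = -v²/6
K(T, j) = (-147 + T)/(-25/6 + j) (K(T, j) = (T - 147)/(j - ⅙*(-5)²) = (-147 + T)/(j - ⅙*25) = (-147 + T)/(j - 25/6) = (-147 + T)/(-25/6 + j))
R(-154) - K(50, -200) = 648 - 6*(-147 + 50)/(-25 + 6*(-200)) = 648 - 6*(-97)/(-25 - 1200) = 648 - 6*(-97)/(-1225) = 648 - 6*(-1)*(-97)/1225 = 648 - 1*582/1225 = 648 - 582/1225 = 793218/1225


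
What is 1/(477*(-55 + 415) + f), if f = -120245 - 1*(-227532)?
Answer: 1/279007 ≈ 3.5841e-6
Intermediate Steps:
f = 107287 (f = -120245 + 227532 = 107287)
1/(477*(-55 + 415) + f) = 1/(477*(-55 + 415) + 107287) = 1/(477*360 + 107287) = 1/(171720 + 107287) = 1/279007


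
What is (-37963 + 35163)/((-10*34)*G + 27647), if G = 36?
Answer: -400/2201 ≈ -0.18174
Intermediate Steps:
(-37963 + 35163)/((-10*34)*G + 27647) = (-37963 + 35163)/(-10*34*36 + 27647) = -2800/(-340*36 + 27647) = -2800/(-12240 + 27647) = -2800/15407 = -2800*1/15407 = -400/2201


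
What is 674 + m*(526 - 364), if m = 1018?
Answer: 165590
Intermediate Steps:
674 + m*(526 - 364) = 674 + 1018*(526 - 364) = 674 + 1018*162 = 674 + 164916 = 165590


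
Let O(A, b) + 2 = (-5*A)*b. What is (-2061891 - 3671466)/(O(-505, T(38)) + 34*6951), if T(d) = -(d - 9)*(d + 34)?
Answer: 5733357/5035868 ≈ 1.1385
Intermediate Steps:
T(d) = -(-9 + d)*(34 + d)
O(A, b) = -2 - 5*A*b (O(A, b) = -2 + (-5*A)*b = -2 - 5*A*b)
(-2061891 - 3671466)/(O(-505, T(38)) + 34*6951) = (-2061891 - 3671466)/((-2 - 5*(-505)*(306 - 1*38² - 25*38)) + 34*6951) = -5733357/((-2 - 5*(-505)*(306 - 1*1444 - 950)) + 236334) = -5733357/((-2 - 5*(-505)*(306 - 1444 - 950)) + 236334) = -5733357/((-2 - 5*(-505)*(-2088)) + 236334) = -5733357/((-2 - 5272200) + 236334) = -5733357/(-5272202 + 236334) = -5733357/(-5035868) = -5733357*(-1/5035868) = 5733357/5035868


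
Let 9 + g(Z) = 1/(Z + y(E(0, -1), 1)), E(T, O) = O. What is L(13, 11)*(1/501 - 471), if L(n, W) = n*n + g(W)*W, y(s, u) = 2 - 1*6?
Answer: -33710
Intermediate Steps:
y(s, u) = -4 (y(s, u) = 2 - 6 = -4)
g(Z) = -9 + 1/(-4 + Z) (g(Z) = -9 + 1/(Z - 4) = -9 + 1/(-4 + Z))
L(n, W) = n² + W*(37 - 9*W)/(-4 + W) (L(n, W) = n*n + ((37 - 9*W)/(-4 + W))*W = n² + W*(37 - 9*W)/(-4 + W))
L(13, 11)*(1/501 - 471) = ((13²*(-4 + 11) - 1*11*(-37 + 9*11))/(-4 + 11))*(1/501 - 471) = ((169*7 - 1*11*(-37 + 99))/7)*(1/501 - 471) = ((1183 - 1*11*62)/7)*(-235970/501) = ((1183 - 682)/7)*(-235970/501) = ((⅐)*501)*(-235970/501) = (501/7)*(-235970/501) = -33710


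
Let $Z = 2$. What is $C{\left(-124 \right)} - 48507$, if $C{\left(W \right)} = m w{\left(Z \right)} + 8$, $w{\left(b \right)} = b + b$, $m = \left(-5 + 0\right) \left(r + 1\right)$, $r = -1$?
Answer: $-48499$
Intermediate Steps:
$m = 0$ ($m = \left(-5 + 0\right) \left(-1 + 1\right) = \left(-5\right) 0 = 0$)
$w{\left(b \right)} = 2 b$
$C{\left(W \right)} = 8$ ($C{\left(W \right)} = 0 \cdot 2 \cdot 2 + 8 = 0 \cdot 4 + 8 = 0 + 8 = 8$)
$C{\left(-124 \right)} - 48507 = 8 - 48507 = -48499$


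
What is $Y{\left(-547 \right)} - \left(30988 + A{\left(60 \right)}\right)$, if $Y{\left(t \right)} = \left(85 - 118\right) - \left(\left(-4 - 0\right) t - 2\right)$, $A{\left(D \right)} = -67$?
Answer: $-33140$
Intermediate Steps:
$Y{\left(t \right)} = -31 + 4 t$ ($Y{\left(t \right)} = -33 - \left(\left(-4 + 0\right) t - 2\right) = -33 - \left(- 4 t - 2\right) = -33 - \left(-2 - 4 t\right) = -33 + \left(2 + 4 t\right) = -31 + 4 t$)
$Y{\left(-547 \right)} - \left(30988 + A{\left(60 \right)}\right) = \left(-31 + 4 \left(-547\right)\right) - \left(30988 - 67\right) = \left(-31 - 2188\right) - 30921 = -2219 - 30921 = -33140$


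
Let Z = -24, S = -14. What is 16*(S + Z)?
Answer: -608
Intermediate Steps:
Z = -24 (Z = -4*6 = -24)
16*(S + Z) = 16*(-14 - 24) = 16*(-38) = -608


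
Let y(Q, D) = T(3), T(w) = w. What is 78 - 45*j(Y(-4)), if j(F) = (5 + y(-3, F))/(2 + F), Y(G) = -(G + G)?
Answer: 42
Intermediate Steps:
Y(G) = -2*G
y(Q, D) = 3
j(F) = 8/(2 + F) (j(F) = (5 + 3)/(2 + F) = 8/(2 + F))
78 - 45*j(Y(-4)) = 78 - 360/(2 - 2*(-4)) = 78 - 360/(2 + 8) = 78 - 360/10 = 78 - 45*⅘ = 78 - 36 = 42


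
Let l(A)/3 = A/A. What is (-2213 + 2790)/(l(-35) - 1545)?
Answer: -577/1542 ≈ -0.37419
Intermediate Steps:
l(A) = 3 (l(A) = 3*(A/A) = 3*1 = 3)
(-2213 + 2790)/(l(-35) - 1545) = (-2213 + 2790)/(3 - 1545) = 577/(-1542) = 577*(-1/1542) = -577/1542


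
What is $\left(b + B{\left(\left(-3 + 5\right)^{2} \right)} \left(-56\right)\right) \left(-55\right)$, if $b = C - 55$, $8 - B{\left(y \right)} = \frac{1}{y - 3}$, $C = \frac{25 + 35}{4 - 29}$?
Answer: $24717$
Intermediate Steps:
$C = - \frac{12}{5}$ ($C = \frac{60}{-25} = 60 \left(- \frac{1}{25}\right) = - \frac{12}{5} \approx -2.4$)
$B{\left(y \right)} = 8 - \frac{1}{-3 + y}$ ($B{\left(y \right)} = 8 - \frac{1}{y - 3} = 8 - \frac{1}{-3 + y}$)
$b = - \frac{287}{5}$ ($b = - \frac{12}{5} - 55 = - \frac{287}{5} \approx -57.4$)
$\left(b + B{\left(\left(-3 + 5\right)^{2} \right)} \left(-56\right)\right) \left(-55\right) = \left(- \frac{287}{5} + \frac{-25 + 8 \left(-3 + 5\right)^{2}}{-3 + \left(-3 + 5\right)^{2}} \left(-56\right)\right) \left(-55\right) = \left(- \frac{287}{5} + \frac{-25 + 8 \cdot 2^{2}}{-3 + 2^{2}} \left(-56\right)\right) \left(-55\right) = \left(- \frac{287}{5} + \frac{-25 + 8 \cdot 4}{-3 + 4} \left(-56\right)\right) \left(-55\right) = \left(- \frac{287}{5} + \frac{-25 + 32}{1} \left(-56\right)\right) \left(-55\right) = \left(- \frac{287}{5} + 1 \cdot 7 \left(-56\right)\right) \left(-55\right) = \left(- \frac{287}{5} + 7 \left(-56\right)\right) \left(-55\right) = \left(- \frac{287}{5} - 392\right) \left(-55\right) = \left(- \frac{2247}{5}\right) \left(-55\right) = 24717$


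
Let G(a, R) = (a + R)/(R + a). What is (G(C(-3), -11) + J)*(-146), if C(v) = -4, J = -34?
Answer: 4818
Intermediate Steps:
G(a, R) = 1 (G(a, R) = (R + a)/(R + a) = 1)
(G(C(-3), -11) + J)*(-146) = (1 - 34)*(-146) = -33*(-146) = 4818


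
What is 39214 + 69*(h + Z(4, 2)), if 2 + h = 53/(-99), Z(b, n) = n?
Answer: 1292843/33 ≈ 39177.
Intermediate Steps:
h = -251/99 (h = -2 + 53/(-99) = -2 + 53*(-1/99) = -2 - 53/99 = -251/99 ≈ -2.5354)
39214 + 69*(h + Z(4, 2)) = 39214 + 69*(-251/99 + 2) = 39214 + 69*(-53/99) = 39214 - 1219/33 = 1292843/33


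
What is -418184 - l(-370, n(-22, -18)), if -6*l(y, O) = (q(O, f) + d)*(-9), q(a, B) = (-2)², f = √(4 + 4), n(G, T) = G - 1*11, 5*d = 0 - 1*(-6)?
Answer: -2090959/5 ≈ -4.1819e+5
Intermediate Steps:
d = 6/5 (d = (0 - 1*(-6))/5 = (0 + 6)/5 = (⅕)*6 = 6/5 ≈ 1.2000)
n(G, T) = -11 + G (n(G, T) = G - 11 = -11 + G)
f = 2*√2 (f = √8 = 2*√2 ≈ 2.8284)
q(a, B) = 4
l(y, O) = 39/5 (l(y, O) = -(4 + 6/5)*(-9)/6 = -13*(-9)/15 = -⅙*(-234/5) = 39/5)
-418184 - l(-370, n(-22, -18)) = -418184 - 1*39/5 = -418184 - 39/5 = -2090959/5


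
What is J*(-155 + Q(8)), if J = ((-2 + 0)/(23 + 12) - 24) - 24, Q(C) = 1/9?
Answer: 2344708/315 ≈ 7443.5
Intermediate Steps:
Q(C) = 1/9
J = -1682/35 (J = (-2/35 - 24) - 24 = -842/35 - 24 = -1682/35 ≈ -48.057)
J*(-155 + Q(8)) = -1682*(-155 + 1/9)/35 = -1682/35*(-1394/9) = 2344708/315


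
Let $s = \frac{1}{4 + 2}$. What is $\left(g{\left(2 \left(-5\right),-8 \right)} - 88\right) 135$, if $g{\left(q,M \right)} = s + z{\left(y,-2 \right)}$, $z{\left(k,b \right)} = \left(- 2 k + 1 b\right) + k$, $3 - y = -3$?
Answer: $- \frac{25875}{2} \approx -12938.0$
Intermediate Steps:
$y = 6$ ($y = 3 - -3 = 3 + 3 = 6$)
$s = \frac{1}{6} \approx 0.16667$
$z{\left(k,b \right)} = b - k$ ($z{\left(k,b \right)} = \left(- 2 k + b\right) + k = \left(b - 2 k\right) + k = b - k$)
$g{\left(q,M \right)} = - \frac{47}{6}$ ($g{\left(q,M \right)} = \frac{1}{6} - 8 = - \frac{47}{6}$)
$\left(g{\left(2 \left(-5\right),-8 \right)} - 88\right) 135 = \left(- \frac{47}{6} - 88\right) 135 = \left(- \frac{575}{6}\right) 135 = - \frac{25875}{2}$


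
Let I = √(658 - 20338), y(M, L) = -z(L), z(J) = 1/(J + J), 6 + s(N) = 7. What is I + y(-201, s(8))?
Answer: -½ + 4*I*√1230 ≈ -0.5 + 140.29*I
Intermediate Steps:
s(N) = 1 (s(N) = -6 + 7 = 1)
z(J) = 1/(2*J)
y(M, L) = -1/(2*L)
I = 4*I*√1230 (I = √(-19680) = 4*I*√1230 ≈ 140.29*I)
I + y(-201, s(8)) = 4*I*√1230 - ½/1 = 4*I*√1230 - ½*1 = 4*I*√1230 - ½ = -½ + 4*I*√1230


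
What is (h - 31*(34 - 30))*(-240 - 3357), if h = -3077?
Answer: 11513997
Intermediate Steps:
(h - 31*(34 - 30))*(-240 - 3357) = (-3077 - 31*(34 - 30))*(-240 - 3357) = (-3077 - 31*4)*(-3597) = (-3077 - 124)*(-3597) = -3201*(-3597) = 11513997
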